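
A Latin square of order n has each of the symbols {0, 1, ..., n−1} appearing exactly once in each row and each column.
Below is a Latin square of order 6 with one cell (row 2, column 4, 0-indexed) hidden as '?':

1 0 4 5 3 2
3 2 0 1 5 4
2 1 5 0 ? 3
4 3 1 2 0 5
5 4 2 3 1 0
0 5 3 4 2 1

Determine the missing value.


Row 2 contains symbols [0, 1, 2, 3, 5] — missing [4].
Column 4 contains symbols [0, 1, 2, 3, 5] — missing [4].
The missing symbol must appear in both missing sets; intersection = [4].
Therefore the hidden value is 4.

Missing value = 4.


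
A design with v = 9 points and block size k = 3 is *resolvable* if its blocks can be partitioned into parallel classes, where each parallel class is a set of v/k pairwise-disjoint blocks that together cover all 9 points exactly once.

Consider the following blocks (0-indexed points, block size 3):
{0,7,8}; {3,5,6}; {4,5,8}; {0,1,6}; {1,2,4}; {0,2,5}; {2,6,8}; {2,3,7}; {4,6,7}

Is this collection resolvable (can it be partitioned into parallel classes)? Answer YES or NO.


v = 9, block size k = 3, number of blocks = 9.
For resolvability, blocks must partition into parallel classes of size v/k = 3.
Total blocks must therefore be a multiple of 3: 9 = 3·3 + 0 ⇒ divisible ✓.
Consider block {0,2,5}. The only other block(s) in the collection disjoint from it are {4,6,7} — just 1 block(s). Any parallel class containing {0,2,5} would need 2 other blocks each disjoint from it, so no parallel class of size 3 can contain {0,2,5}.
Since every block must belong to some parallel class in a resolution, the collection cannot be partitioned into parallel classes.
Resolvable? NO.

NO


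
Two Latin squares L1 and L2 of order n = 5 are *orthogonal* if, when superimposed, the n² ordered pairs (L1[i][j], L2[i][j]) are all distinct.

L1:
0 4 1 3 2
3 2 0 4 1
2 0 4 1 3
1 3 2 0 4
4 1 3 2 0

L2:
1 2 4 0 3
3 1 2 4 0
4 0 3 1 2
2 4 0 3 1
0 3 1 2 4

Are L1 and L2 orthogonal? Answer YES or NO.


Form the n² = 25 superimposed pairs (L1[i][j], L2[i][j]), row by row (rows and columns indexed from 0):
row 0: (0,1) (4,2) (1,4) (3,0) (2,3)
row 1: (3,3) (2,1) (0,2) (4,4) (1,0)
row 2: (2,4) (0,0) (4,3) (1,1) (3,2)
row 3: (1,2) (3,4) (2,0) (0,3) (4,1)
row 4: (4,0) (1,3) (3,1) (2,2) (0,4)
Orthogonality requires all 25 pairs distinct.
Check by first coordinate: for each symbol s of L1, list the L2 entries in the n cells where L1 = s; they must all differ.
  L1 = 0: L2 entries (in reading order) 1, 2, 0, 3, 4 — all 5 distinct ✓
  L1 = 1: L2 entries (in reading order) 4, 0, 1, 2, 3 — all 5 distinct ✓
  L1 = 2: L2 entries (in reading order) 3, 1, 4, 0, 2 — all 5 distinct ✓
  L1 = 3: L2 entries (in reading order) 0, 3, 2, 4, 1 — all 5 distinct ✓
  L1 = 4: L2 entries (in reading order) 2, 4, 3, 1, 0 — all 5 distinct ✓
Every symbol of L1 meets every symbol of L2 exactly once, so all 25 pairs are distinct (25 of 25).
Conclusion: YES.

YES


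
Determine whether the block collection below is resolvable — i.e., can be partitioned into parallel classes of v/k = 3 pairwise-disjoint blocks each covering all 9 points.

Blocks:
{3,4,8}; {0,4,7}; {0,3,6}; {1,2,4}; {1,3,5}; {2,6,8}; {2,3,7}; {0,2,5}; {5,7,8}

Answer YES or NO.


v = 9, block size k = 3, number of blocks = 9.
For resolvability, blocks must partition into parallel classes of size v/k = 3.
Total blocks must therefore be a multiple of 3: 9 = 3·3 + 0 ⇒ divisible ✓.
Consider block {3,4,8}. The only other block(s) in the collection disjoint from it are {0,2,5} — just 1 block(s). Any parallel class containing {3,4,8} would need 2 other blocks each disjoint from it, so no parallel class of size 3 can contain {3,4,8}.
Since every block must belong to some parallel class in a resolution, the collection cannot be partitioned into parallel classes.
Resolvable? NO.

NO


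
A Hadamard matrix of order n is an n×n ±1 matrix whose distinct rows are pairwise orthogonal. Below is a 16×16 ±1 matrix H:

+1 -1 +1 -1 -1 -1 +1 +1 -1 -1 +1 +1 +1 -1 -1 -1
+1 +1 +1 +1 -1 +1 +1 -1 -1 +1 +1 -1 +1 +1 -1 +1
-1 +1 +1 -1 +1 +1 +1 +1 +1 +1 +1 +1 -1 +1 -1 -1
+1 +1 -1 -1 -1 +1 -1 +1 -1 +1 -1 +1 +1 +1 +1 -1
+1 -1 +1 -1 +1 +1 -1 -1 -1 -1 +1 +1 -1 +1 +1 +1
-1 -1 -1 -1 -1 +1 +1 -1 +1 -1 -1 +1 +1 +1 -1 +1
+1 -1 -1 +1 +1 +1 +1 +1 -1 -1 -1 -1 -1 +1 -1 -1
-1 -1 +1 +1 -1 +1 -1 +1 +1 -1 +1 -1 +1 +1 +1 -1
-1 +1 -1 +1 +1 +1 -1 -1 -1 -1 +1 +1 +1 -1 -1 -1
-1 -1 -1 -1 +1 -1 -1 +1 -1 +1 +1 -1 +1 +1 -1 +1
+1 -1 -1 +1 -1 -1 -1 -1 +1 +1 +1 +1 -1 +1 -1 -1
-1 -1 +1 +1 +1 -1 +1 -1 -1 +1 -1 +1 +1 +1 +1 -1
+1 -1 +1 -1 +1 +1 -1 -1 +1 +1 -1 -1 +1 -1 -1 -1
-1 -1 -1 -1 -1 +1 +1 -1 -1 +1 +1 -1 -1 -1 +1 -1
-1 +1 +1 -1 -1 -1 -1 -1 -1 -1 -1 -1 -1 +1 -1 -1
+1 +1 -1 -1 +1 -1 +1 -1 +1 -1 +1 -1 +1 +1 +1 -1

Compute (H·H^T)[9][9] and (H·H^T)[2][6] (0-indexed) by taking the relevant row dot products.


Row 2 of H: [-1, 1, 1, -1, 1, 1, 1, 1, 1, 1, 1, 1, -1, 1, -1, -1].
Row 6 of H: [1, -1, -1, 1, 1, 1, 1, 1, -1, -1, -1, -1, -1, 1, -1, -1].
Row 9 of H: [-1, -1, -1, -1, 1, -1, -1, 1, -1, 1, 1, -1, 1, 1, -1, 1].
(H·H^T)[9][9] = Σ_j H[9][j]·H[9][j] = (-1)² + (-1)² + (-1)² + (-1)² + (1)² + (-1)² + (-1)² + (1)² + (-1)² + (1)² + (1)² + (-1)² + (1)² + (1)² + (-1)² + (1)² = 1 + 1 + 1 + 1 + 1 + 1 + 1 + 1 + 1 + 1 + 1 + 1 + 1 + 1 + 1 + 1 = 16.
(H·H^T)[2][6] = Σ_j H[2][j]·H[6][j] = (-1)·(1) + (1)·(-1) + (1)·(-1) + (-1)·(1) + (1)·(1) + (1)·(1) + (1)·(1) + (1)·(1) + (1)·(-1) + (1)·(-1) + (1)·(-1) + (1)·(-1) + (-1)·(-1) + (1)·(1) + (-1)·(-1) + (-1)·(-1) = -1 + -1 + -1 + -1 + 1 + 1 + 1 + 1 + -1 + -1 + -1 + -1 + 1 + 1 + 1 + 1 = 0.
So rows 2 and 6 are orthogonal; the diagonal entry equals n = 16.

(9,9) entry = 16; (2,6) entry = 0.


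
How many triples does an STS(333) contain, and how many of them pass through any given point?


An STS(v) is a 2-(v, 3, 1) BIBD: block size k = 3, λ = 1.
Replication: r(k − 1) = λ(v − 1) ⇒ r·2 = 333 − 1 = 332 ⇒ r = 166.
Block count: bk = vr ⇒ b·3 = 333·166 = 55278 ⇒ b = 18426.
(Check via b = v(v − 1)/6 = 333·332/6 = 110556/6 = 18426.)

r = 166, b = 18426.


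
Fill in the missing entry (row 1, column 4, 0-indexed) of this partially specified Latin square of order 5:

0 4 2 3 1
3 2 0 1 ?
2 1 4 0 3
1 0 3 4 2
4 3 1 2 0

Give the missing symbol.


Row 1 contains symbols [0, 1, 2, 3] — missing [4].
Column 4 contains symbols [0, 1, 2, 3] — missing [4].
The missing symbol must appear in both missing sets; intersection = [4].
Therefore the hidden value is 4.

Missing value = 4.


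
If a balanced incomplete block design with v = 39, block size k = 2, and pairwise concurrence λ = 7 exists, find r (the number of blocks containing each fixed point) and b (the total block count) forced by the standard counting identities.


Any 2-(v, k, λ) BIBD satisfies two necessary conditions:
  (i)  Each point sits in r blocks, and counting incidences through any fixed point gives r(k − 1) = λ(v − 1), so r = λ(v − 1)/(k − 1).
  (ii) Total incidences bk = vr, so b = vr/k.
Step 1: r = λ(v − 1)/(k − 1) = 7·(39 − 1)/(2 − 1) = 7·38/1 = 266/1 = 266.
Step 2: b = vr/k = 39·266/2 = 10374/2 = 5187.
Check integrality: r = 266 ∈ Z ✓, b = 5187 ∈ Z ✓.
(These identities are necessary conditions: they determine r and b for any design with these parameters, but do not by themselves prove that one exists.)

r = 266, b = 5187.


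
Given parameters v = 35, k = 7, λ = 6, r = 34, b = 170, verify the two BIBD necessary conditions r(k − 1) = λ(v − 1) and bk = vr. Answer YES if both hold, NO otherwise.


Condition (i): r(k − 1) = 34·6 = 204; λ(v − 1) = 6·34 = 204. Match? YES.
Condition (ii): bk = 170·7 = 1190; vr = 35·34 = 1190. Match? YES.
Both conditions hold? YES.

YES


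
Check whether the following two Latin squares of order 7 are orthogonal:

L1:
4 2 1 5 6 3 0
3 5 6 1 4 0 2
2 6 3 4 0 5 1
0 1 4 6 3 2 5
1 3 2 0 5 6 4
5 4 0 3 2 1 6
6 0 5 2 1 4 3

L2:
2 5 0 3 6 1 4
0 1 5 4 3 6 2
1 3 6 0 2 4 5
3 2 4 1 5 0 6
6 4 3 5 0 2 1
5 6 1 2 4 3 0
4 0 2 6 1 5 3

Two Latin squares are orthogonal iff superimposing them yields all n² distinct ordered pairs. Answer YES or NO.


Form the n² = 49 superimposed pairs (L1[i][j], L2[i][j]), row by row (rows and columns indexed from 0):
row 0: (4,2) (2,5) (1,0) (5,3) (6,6) (3,1) (0,4)
row 1: (3,0) (5,1) (6,5) (1,4) (4,3) (0,6) (2,2)
row 2: (2,1) (6,3) (3,6) (4,0) (0,2) (5,4) (1,5)
row 3: (0,3) (1,2) (4,4) (6,1) (3,5) (2,0) (5,6)
row 4: (1,6) (3,4) (2,3) (0,5) (5,0) (6,2) (4,1)
row 5: (5,5) (4,6) (0,1) (3,2) (2,4) (1,3) (6,0)
row 6: (6,4) (0,0) (5,2) (2,6) (1,1) (4,5) (3,3)
Orthogonality requires all 49 pairs distinct.
Check by first coordinate: for each symbol s of L1, list the L2 entries in the n cells where L1 = s; they must all differ.
  L1 = 0: L2 entries (in reading order) 4, 6, 2, 3, 5, 1, 0 — all 7 distinct ✓
  L1 = 1: L2 entries (in reading order) 0, 4, 5, 2, 6, 3, 1 — all 7 distinct ✓
  L1 = 2: L2 entries (in reading order) 5, 2, 1, 0, 3, 4, 6 — all 7 distinct ✓
  L1 = 3: L2 entries (in reading order) 1, 0, 6, 5, 4, 2, 3 — all 7 distinct ✓
  L1 = 4: L2 entries (in reading order) 2, 3, 0, 4, 1, 6, 5 — all 7 distinct ✓
  L1 = 5: L2 entries (in reading order) 3, 1, 4, 6, 0, 5, 2 — all 7 distinct ✓
  L1 = 6: L2 entries (in reading order) 6, 5, 3, 1, 2, 0, 4 — all 7 distinct ✓
Every symbol of L1 meets every symbol of L2 exactly once, so all 49 pairs are distinct (49 of 49).
Conclusion: YES.

YES


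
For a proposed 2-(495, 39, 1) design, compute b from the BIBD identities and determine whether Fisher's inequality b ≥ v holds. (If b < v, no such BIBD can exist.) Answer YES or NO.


r = λ(v − 1)/(k − 1) = 1·494/38 = 13.
b = vr/k = 495·13/39 = 165.
Fisher's inequality: b ≥ v ⇔ 165 ≥ 495? NO.

NO


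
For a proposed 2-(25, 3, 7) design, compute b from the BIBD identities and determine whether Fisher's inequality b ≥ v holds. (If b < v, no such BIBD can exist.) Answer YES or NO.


b = λv(v − 1)/(k(k − 1)) = 7·25·24/(3·2) = 4200/6 = 700.
Compare with v = 25: b ≥ v, so Fisher's inequality holds.

YES


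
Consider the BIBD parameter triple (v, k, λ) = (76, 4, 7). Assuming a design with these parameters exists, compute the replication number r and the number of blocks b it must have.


Any 2-(v, k, λ) BIBD satisfies two necessary conditions:
  (i)  Each point sits in r blocks, and counting incidences through any fixed point gives r(k − 1) = λ(v − 1), so r = λ(v − 1)/(k − 1).
  (ii) Total incidences bk = vr, so b = vr/k.
Step 1: r = λ(v − 1)/(k − 1) = 7·(76 − 1)/(4 − 1) = 7·75/3 = 525/3 = 175.
Step 2: b = vr/k = 76·175/4 = 13300/4 = 3325.
Check integrality: r = 175 ∈ Z ✓, b = 3325 ∈ Z ✓.
(These identities are necessary conditions: they determine r and b for any design with these parameters, but do not by themselves prove that one exists.)

r = 175, b = 3325.


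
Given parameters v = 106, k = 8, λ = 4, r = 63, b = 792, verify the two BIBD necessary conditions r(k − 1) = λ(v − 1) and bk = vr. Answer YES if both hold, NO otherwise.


Condition (i): r(k − 1) = 63·7 = 441; λ(v − 1) = 4·105 = 420. Match? NO.
Condition (ii): bk = 792·8 = 6336; vr = 106·63 = 6678. Match? NO.
Both conditions hold? NO.

NO


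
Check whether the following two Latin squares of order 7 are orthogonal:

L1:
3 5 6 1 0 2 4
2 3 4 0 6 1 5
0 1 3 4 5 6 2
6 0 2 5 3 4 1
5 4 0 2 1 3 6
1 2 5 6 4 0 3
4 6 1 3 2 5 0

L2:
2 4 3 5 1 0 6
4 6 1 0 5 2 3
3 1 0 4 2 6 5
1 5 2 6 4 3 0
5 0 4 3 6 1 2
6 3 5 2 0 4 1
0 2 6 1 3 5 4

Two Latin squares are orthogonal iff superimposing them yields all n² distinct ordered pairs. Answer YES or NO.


Form the n² = 49 superimposed pairs (L1[i][j], L2[i][j]), row by row (rows and columns indexed from 0):
row 0: (3,2) (5,4) (6,3) (1,5) (0,1) (2,0) (4,6)
row 1: (2,4) (3,6) (4,1) (0,0) (6,5) (1,2) (5,3)
row 2: (0,3) (1,1) (3,0) (4,4) (5,2) (6,6) (2,5)
row 3: (6,1) (0,5) (2,2) (5,6) (3,4) (4,3) (1,0)
row 4: (5,5) (4,0) (0,4) (2,3) (1,6) (3,1) (6,2)
row 5: (1,6) (2,3) (5,5) (6,2) (4,0) (0,4) (3,1)
row 6: (4,0) (6,2) (1,6) (3,1) (2,3) (5,5) (0,4)
Orthogonality requires all 49 pairs distinct.
But the pair (1,6) repeats: cell (4,4) has L1 = 1, L2 = 6, and cell (5,0) has L1 = 1, L2 = 6.
A repeated pair means some other pair never occurs (only 35 distinct pairs out of 49), so the squares are not orthogonal.
Conclusion: NO.

NO


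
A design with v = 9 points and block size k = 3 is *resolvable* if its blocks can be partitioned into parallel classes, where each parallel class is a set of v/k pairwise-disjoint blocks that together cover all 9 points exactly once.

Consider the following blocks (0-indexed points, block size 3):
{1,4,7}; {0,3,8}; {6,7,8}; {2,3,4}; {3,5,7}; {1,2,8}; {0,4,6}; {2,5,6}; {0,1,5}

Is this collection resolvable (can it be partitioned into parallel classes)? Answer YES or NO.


v = 9, block size k = 3, number of blocks = 9.
For resolvability, blocks must partition into parallel classes of size v/k = 3.
Total blocks must therefore be a multiple of 3: 9 = 3·3 + 0 ⇒ divisible ✓.
Greedy packing gives 3 candidate class(es). Each should be a full parallel class (size 3, covers all 9 points).
  Class 1 (3 blocks): {1,4,7}; {0,3,8}; {2,5,6}. Points covered: [0, 1, 2, 3, 4, 5, 6, 7, 8].
  Class 2 (3 blocks): {6,7,8}; {2,3,4}; {0,1,5}. Points covered: [0, 1, 2, 3, 4, 5, 6, 7, 8].
  Class 3 (3 blocks): {3,5,7}; {1,2,8}; {0,4,6}. Points covered: [0, 1, 2, 3, 4, 5, 6, 7, 8].
All classes full (size 3)? YES. All classes cover every point? YES.
Resolvable? YES.

YES


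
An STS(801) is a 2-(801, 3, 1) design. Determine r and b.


An STS(v) is a 2-(v, 3, 1) BIBD: block size k = 3, λ = 1.
Replication: r(k − 1) = λ(v − 1) ⇒ r·2 = 801 − 1 = 800 ⇒ r = 400.
Block count: b = v(v − 1)/6 = 801·800/6 = 640800/6 = 106800.
(Check via bk = vr: 106800·3 = 320400 = 801·400 = 320400 ✓.)

r = 400, b = 106800.


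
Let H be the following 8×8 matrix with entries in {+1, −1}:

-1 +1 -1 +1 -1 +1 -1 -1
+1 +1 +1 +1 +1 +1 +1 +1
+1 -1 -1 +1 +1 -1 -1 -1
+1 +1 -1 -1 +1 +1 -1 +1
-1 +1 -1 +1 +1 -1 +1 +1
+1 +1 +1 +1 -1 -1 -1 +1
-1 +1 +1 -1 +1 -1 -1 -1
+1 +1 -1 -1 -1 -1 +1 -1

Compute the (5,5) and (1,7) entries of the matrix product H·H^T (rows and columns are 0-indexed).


Row 1 of H: [1, 1, 1, 1, 1, 1, 1, 1].
Row 5 of H: [1, 1, 1, 1, -1, -1, -1, 1].
Row 7 of H: [1, 1, -1, -1, -1, -1, 1, -1].
(H·H^T)[5][5] = Σ_j H[5][j]·H[5][j] = (1)² + (1)² + (1)² + (1)² + (-1)² + (-1)² + (-1)² + (1)² = 1 + 1 + 1 + 1 + 1 + 1 + 1 + 1 = 8.
(H·H^T)[1][7] = Σ_j H[1][j]·H[7][j] = (1)·(1) + (1)·(1) + (1)·(-1) + (1)·(-1) + (1)·(-1) + (1)·(-1) + (1)·(1) + (1)·(-1) = 1 + 1 + -1 + -1 + -1 + -1 + 1 + -1 = -2.
Rows 1 and 7 are not orthogonal (dot product = -2 ≠ 0), so H is not a Hadamard matrix.

(5,5) entry = 8; (1,7) entry = -2.


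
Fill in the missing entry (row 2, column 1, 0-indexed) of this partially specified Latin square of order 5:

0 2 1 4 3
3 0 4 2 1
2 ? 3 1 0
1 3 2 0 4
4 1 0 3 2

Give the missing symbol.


Row 2 contains symbols [0, 1, 2, 3] — missing [4].
Column 1 contains symbols [0, 1, 2, 3] — missing [4].
The missing symbol must appear in both missing sets; intersection = [4].
Therefore the hidden value is 4.

Missing value = 4.


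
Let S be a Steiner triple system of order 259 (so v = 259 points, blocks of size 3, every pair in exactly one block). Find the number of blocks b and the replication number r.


An STS(v) is a 2-(v, 3, 1) BIBD: block size k = 3, λ = 1.
Replication: r(k − 1) = λ(v − 1) ⇒ r·2 = 259 − 1 = 258 ⇒ r = 129.
Block count: b = v(v − 1)/6 = 259·258/6 = 66822/6 = 11137.
(Check via bk = vr: 11137·3 = 33411 = 259·129 = 33411 ✓.)

r = 129, b = 11137.


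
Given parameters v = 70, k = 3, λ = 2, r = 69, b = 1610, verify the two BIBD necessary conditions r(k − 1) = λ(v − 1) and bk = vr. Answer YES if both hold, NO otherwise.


Condition (i): r(k − 1) = 69·2 = 138; λ(v − 1) = 2·69 = 138. Match? YES.
Condition (ii): bk = 1610·3 = 4830; vr = 70·69 = 4830. Match? YES.
Both conditions hold? YES.

YES


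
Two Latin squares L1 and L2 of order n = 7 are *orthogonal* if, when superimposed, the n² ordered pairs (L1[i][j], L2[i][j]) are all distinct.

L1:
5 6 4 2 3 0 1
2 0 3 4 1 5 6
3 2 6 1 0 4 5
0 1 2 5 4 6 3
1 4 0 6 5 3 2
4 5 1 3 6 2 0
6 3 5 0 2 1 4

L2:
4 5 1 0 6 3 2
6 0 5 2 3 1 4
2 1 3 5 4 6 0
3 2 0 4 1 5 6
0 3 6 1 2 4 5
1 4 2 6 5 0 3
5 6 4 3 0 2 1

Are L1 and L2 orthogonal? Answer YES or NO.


Form the n² = 49 superimposed pairs (L1[i][j], L2[i][j]), row by row (rows and columns indexed from 0):
row 0: (5,4) (6,5) (4,1) (2,0) (3,6) (0,3) (1,2)
row 1: (2,6) (0,0) (3,5) (4,2) (1,3) (5,1) (6,4)
row 2: (3,2) (2,1) (6,3) (1,5) (0,4) (4,6) (5,0)
row 3: (0,3) (1,2) (2,0) (5,4) (4,1) (6,5) (3,6)
row 4: (1,0) (4,3) (0,6) (6,1) (5,2) (3,4) (2,5)
row 5: (4,1) (5,4) (1,2) (3,6) (6,5) (2,0) (0,3)
row 6: (6,5) (3,6) (5,4) (0,3) (2,0) (1,2) (4,1)
Orthogonality requires all 49 pairs distinct.
But the pair (0,3) repeats: cell (0,5) has L1 = 0, L2 = 3, and cell (3,0) has L1 = 0, L2 = 3.
A repeated pair means some other pair never occurs (only 28 distinct pairs out of 49), so the squares are not orthogonal.
Conclusion: NO.

NO


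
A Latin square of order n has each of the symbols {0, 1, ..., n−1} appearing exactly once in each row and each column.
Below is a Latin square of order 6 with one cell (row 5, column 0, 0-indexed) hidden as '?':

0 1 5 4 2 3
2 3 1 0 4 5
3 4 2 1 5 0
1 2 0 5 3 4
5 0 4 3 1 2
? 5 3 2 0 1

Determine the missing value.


Row 5 contains symbols [0, 1, 2, 3, 5] — missing [4].
Column 0 contains symbols [0, 1, 2, 3, 5] — missing [4].
The missing symbol must appear in both missing sets; intersection = [4].
Therefore the hidden value is 4.

Missing value = 4.


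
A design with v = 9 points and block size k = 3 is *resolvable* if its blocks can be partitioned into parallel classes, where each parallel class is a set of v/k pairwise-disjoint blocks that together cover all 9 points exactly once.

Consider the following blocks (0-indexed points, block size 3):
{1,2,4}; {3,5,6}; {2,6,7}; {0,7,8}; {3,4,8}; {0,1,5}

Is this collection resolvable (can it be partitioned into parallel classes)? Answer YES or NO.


v = 9, block size k = 3, number of blocks = 6.
For resolvability, blocks must partition into parallel classes of size v/k = 3.
Total blocks must therefore be a multiple of 3: 6 = 3·2 + 0 ⇒ divisible ✓.
Greedy packing gives 2 candidate class(es). Each should be a full parallel class (size 3, covers all 9 points).
  Class 1 (3 blocks): {1,2,4}; {3,5,6}; {0,7,8}. Points covered: [0, 1, 2, 3, 4, 5, 6, 7, 8].
  Class 2 (3 blocks): {2,6,7}; {3,4,8}; {0,1,5}. Points covered: [0, 1, 2, 3, 4, 5, 6, 7, 8].
All classes full (size 3)? YES. All classes cover every point? YES.
Resolvable? YES.

YES


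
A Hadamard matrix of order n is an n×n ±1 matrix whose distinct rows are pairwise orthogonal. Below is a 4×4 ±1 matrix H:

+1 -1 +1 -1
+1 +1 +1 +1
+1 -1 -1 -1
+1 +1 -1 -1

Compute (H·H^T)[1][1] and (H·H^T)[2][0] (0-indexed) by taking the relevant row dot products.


Row 0 of H: [1, -1, 1, -1].
Row 1 of H: [1, 1, 1, 1].
Row 2 of H: [1, -1, -1, -1].
(H·H^T)[1][1] = Σ_j H[1][j]·H[1][j] = (1)² + (1)² + (1)² + (1)² = 1 + 1 + 1 + 1 = 4.
(H·H^T)[2][0] = Σ_j H[2][j]·H[0][j] = (1)·(1) + (-1)·(-1) + (-1)·(1) + (-1)·(-1) = 1 + 1 + -1 + 1 = 2.
Rows 2 and 0 are not orthogonal (dot product = 2 ≠ 0), so H is not a Hadamard matrix.

(1,1) entry = 4; (2,0) entry = 2.


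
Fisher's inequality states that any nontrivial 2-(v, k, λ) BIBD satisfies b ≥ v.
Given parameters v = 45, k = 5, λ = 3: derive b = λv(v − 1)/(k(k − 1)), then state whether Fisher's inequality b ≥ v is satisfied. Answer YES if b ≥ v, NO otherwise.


b = λv(v − 1)/(k(k − 1)) = 3·45·44/(5·4) = 5940/20 = 297.
Compare with v = 45: b ≥ v, so Fisher's inequality holds.

YES


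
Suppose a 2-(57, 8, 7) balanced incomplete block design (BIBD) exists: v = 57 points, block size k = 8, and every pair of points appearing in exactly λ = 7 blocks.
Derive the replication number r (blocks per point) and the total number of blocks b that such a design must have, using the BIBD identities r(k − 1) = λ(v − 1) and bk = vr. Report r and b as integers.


Any 2-(v, k, λ) BIBD satisfies two necessary conditions:
  (i)  Each point sits in r blocks, and counting incidences through any fixed point gives r(k − 1) = λ(v − 1), so r = λ(v − 1)/(k − 1).
  (ii) Total incidences bk = vr, so b = vr/k.
Step 1: r = λ(v − 1)/(k − 1) = 7·(57 − 1)/(8 − 1) = 7·56/7 = 392/7 = 56.
Step 2: b = vr/k = 57·56/8 = 3192/8 = 399.
Check integrality: r = 56 ∈ Z ✓, b = 399 ∈ Z ✓.
(These identities are necessary conditions: they determine r and b for any design with these parameters, but do not by themselves prove that one exists.)

r = 56, b = 399.


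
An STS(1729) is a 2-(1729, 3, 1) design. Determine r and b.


An STS(v) is a 2-(v, 3, 1) BIBD: block size k = 3, λ = 1.
Replication: r(k − 1) = λ(v − 1) ⇒ r·2 = 1729 − 1 = 1728 ⇒ r = 864.
Block count: bk = vr ⇒ b·3 = 1729·864 = 1493856 ⇒ b = 497952.

r = 864, b = 497952.


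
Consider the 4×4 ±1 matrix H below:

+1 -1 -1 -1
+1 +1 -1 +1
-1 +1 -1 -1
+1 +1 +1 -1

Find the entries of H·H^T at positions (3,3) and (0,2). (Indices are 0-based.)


Row 0 of H: [1, -1, -1, -1].
Row 2 of H: [-1, 1, -1, -1].
Row 3 of H: [1, 1, 1, -1].
(H·H^T)[3][3] = Σ_j H[3][j]·H[3][j] = (1)² + (1)² + (1)² + (-1)² = 1 + 1 + 1 + 1 = 4.
(H·H^T)[0][2] = Σ_j H[0][j]·H[2][j] = (1)·(-1) + (-1)·(1) + (-1)·(-1) + (-1)·(-1) = -1 + -1 + 1 + 1 = 0.
So rows 0 and 2 are orthogonal; the diagonal entry equals n = 4.

(3,3) entry = 4; (0,2) entry = 0.


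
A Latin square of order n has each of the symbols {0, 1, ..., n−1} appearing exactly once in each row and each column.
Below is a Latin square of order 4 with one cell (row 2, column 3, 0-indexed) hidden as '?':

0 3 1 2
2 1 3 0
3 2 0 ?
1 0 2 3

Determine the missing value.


Row 2 contains symbols [0, 2, 3] — missing [1].
Column 3 contains symbols [0, 2, 3] — missing [1].
The missing symbol must appear in both missing sets; intersection = [1].
Therefore the hidden value is 1.

Missing value = 1.


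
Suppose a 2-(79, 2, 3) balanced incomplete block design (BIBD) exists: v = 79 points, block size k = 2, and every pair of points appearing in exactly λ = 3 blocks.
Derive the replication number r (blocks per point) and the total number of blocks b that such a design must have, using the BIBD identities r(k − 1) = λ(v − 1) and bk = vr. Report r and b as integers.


Any 2-(v, k, λ) BIBD satisfies two necessary conditions:
  (i)  Each point sits in r blocks, and counting incidences through any fixed point gives r(k − 1) = λ(v − 1), so r = λ(v − 1)/(k − 1).
  (ii) Total incidences bk = vr, so b = vr/k.
Step 1: r = λ(v − 1)/(k − 1) = 3·(79 − 1)/(2 − 1) = 3·78/1 = 234/1 = 234.
Step 2: b = vr/k = 79·234/2 = 18486/2 = 9243.
Check integrality: r = 234 ∈ Z ✓, b = 9243 ∈ Z ✓.
(These identities are necessary conditions: they determine r and b for any design with these parameters, but do not by themselves prove that one exists.)

r = 234, b = 9243.


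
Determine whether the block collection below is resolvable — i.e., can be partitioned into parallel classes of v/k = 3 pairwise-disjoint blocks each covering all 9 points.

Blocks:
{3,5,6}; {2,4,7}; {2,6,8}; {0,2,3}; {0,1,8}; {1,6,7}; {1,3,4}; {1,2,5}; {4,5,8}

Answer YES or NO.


v = 9, block size k = 3, number of blocks = 9.
For resolvability, blocks must partition into parallel classes of size v/k = 3.
Total blocks must therefore be a multiple of 3: 9 = 3·3 + 0 ⇒ divisible ✓.
Consider block {2,6,8}. The only other block(s) in the collection disjoint from it are {1,3,4} — just 1 block(s). Any parallel class containing {2,6,8} would need 2 other blocks each disjoint from it, so no parallel class of size 3 can contain {2,6,8}.
Since every block must belong to some parallel class in a resolution, the collection cannot be partitioned into parallel classes.
Resolvable? NO.

NO


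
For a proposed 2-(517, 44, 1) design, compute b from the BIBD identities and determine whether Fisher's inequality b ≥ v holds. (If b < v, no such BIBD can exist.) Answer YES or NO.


b = λv(v − 1)/(k(k − 1)) = 1·517·516/(44·43) = 266772/1892 = 141.
Compare with v = 517: b < v, so Fisher's inequality fails.

NO


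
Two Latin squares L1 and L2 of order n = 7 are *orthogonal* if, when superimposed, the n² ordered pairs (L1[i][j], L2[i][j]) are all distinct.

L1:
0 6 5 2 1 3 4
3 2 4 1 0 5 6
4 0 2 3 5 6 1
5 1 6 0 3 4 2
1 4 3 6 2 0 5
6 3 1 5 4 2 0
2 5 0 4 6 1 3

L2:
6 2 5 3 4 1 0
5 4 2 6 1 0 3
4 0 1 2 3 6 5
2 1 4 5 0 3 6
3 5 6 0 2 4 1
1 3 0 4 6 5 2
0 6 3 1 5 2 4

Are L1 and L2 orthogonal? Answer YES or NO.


Form the n² = 49 superimposed pairs (L1[i][j], L2[i][j]), row by row (rows and columns indexed from 0):
row 0: (0,6) (6,2) (5,5) (2,3) (1,4) (3,1) (4,0)
row 1: (3,5) (2,4) (4,2) (1,6) (0,1) (5,0) (6,3)
row 2: (4,4) (0,0) (2,1) (3,2) (5,3) (6,6) (1,5)
row 3: (5,2) (1,1) (6,4) (0,5) (3,0) (4,3) (2,6)
row 4: (1,3) (4,5) (3,6) (6,0) (2,2) (0,4) (5,1)
row 5: (6,1) (3,3) (1,0) (5,4) (4,6) (2,5) (0,2)
row 6: (2,0) (5,6) (0,3) (4,1) (6,5) (1,2) (3,4)
Orthogonality requires all 49 pairs distinct.
Check by first coordinate: for each symbol s of L1, list the L2 entries in the n cells where L1 = s; they must all differ.
  L1 = 0: L2 entries (in reading order) 6, 1, 0, 5, 4, 2, 3 — all 7 distinct ✓
  L1 = 1: L2 entries (in reading order) 4, 6, 5, 1, 3, 0, 2 — all 7 distinct ✓
  L1 = 2: L2 entries (in reading order) 3, 4, 1, 6, 2, 5, 0 — all 7 distinct ✓
  L1 = 3: L2 entries (in reading order) 1, 5, 2, 0, 6, 3, 4 — all 7 distinct ✓
  L1 = 4: L2 entries (in reading order) 0, 2, 4, 3, 5, 6, 1 — all 7 distinct ✓
  L1 = 5: L2 entries (in reading order) 5, 0, 3, 2, 1, 4, 6 — all 7 distinct ✓
  L1 = 6: L2 entries (in reading order) 2, 3, 6, 4, 0, 1, 5 — all 7 distinct ✓
Every symbol of L1 meets every symbol of L2 exactly once, so all 49 pairs are distinct (49 of 49).
Conclusion: YES.

YES


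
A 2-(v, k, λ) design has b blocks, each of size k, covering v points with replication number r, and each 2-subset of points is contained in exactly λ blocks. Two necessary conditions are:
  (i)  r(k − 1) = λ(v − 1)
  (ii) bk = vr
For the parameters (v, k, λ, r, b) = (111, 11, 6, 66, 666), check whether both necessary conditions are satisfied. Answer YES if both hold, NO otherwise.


Condition (i): r(k − 1) = 66·10 = 660; λ(v − 1) = 6·110 = 660. Match? YES.
Condition (ii): bk = 666·11 = 7326; vr = 111·66 = 7326. Match? YES.
Both conditions hold? YES.

YES


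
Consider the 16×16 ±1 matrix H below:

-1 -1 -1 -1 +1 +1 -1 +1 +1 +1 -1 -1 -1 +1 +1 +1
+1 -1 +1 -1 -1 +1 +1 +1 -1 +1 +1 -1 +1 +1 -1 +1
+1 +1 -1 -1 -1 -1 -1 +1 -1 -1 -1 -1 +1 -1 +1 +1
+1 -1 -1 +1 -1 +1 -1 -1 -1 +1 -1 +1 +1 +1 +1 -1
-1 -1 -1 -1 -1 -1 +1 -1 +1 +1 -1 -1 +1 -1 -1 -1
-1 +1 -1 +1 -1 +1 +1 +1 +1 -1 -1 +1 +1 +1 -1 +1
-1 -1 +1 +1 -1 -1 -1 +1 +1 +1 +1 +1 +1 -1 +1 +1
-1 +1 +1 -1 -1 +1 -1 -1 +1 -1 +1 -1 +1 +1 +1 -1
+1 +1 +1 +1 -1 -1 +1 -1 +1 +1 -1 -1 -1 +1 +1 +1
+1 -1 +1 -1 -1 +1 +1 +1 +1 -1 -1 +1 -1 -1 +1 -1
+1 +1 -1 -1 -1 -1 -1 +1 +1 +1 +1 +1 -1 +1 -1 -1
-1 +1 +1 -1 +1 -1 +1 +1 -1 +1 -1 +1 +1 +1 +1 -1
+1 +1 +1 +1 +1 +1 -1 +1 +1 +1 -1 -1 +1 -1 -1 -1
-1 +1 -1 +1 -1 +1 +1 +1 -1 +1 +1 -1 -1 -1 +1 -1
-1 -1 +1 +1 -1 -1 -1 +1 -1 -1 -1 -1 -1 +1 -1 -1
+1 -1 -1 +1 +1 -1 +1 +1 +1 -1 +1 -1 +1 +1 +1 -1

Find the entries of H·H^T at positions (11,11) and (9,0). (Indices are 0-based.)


Row 0 of H: [-1, -1, -1, -1, 1, 1, -1, 1, 1, 1, -1, -1, -1, 1, 1, 1].
Row 9 of H: [1, -1, 1, -1, -1, 1, 1, 1, 1, -1, -1, 1, -1, -1, 1, -1].
Row 11 of H: [-1, 1, 1, -1, 1, -1, 1, 1, -1, 1, -1, 1, 1, 1, 1, -1].
(H·H^T)[11][11] = Σ_j H[11][j]·H[11][j] = (-1)² + (1)² + (1)² + (-1)² + (1)² + (-1)² + (1)² + (1)² + (-1)² + (1)² + (-1)² + (1)² + (1)² + (1)² + (1)² + (-1)² = 1 + 1 + 1 + 1 + 1 + 1 + 1 + 1 + 1 + 1 + 1 + 1 + 1 + 1 + 1 + 1 = 16.
(H·H^T)[9][0] = Σ_j H[9][j]·H[0][j] = (1)·(-1) + (-1)·(-1) + (1)·(-1) + (-1)·(-1) + (-1)·(1) + (1)·(1) + (1)·(-1) + (1)·(1) + (1)·(1) + (-1)·(1) + (-1)·(-1) + (1)·(-1) + (-1)·(-1) + (-1)·(1) + (1)·(1) + (-1)·(1) = -1 + 1 + -1 + 1 + -1 + 1 + -1 + 1 + 1 + -1 + 1 + -1 + 1 + -1 + 1 + -1 = 0.
So rows 9 and 0 are orthogonal; the diagonal entry equals n = 16.

(11,11) entry = 16; (9,0) entry = 0.


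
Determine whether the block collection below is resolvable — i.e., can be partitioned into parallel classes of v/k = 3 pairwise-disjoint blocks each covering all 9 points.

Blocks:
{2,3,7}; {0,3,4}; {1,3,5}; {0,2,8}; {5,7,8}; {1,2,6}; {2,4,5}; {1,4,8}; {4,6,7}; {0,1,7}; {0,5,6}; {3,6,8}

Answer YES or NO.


v = 9, block size k = 3, number of blocks = 12.
For resolvability, blocks must partition into parallel classes of size v/k = 3.
Total blocks must therefore be a multiple of 3: 12 = 3·4 + 0 ⇒ divisible ✓.
Greedy packing gives 4 candidate class(es). Each should be a full parallel class (size 3, covers all 9 points).
  Class 1 (3 blocks): {2,3,7}; {1,4,8}; {0,5,6}. Points covered: [0, 1, 2, 3, 4, 5, 6, 7, 8].
  Class 2 (3 blocks): {0,3,4}; {5,7,8}; {1,2,6}. Points covered: [0, 1, 2, 3, 4, 5, 6, 7, 8].
  Class 3 (3 blocks): {1,3,5}; {0,2,8}; {4,6,7}. Points covered: [0, 1, 2, 3, 4, 5, 6, 7, 8].
  Class 4 (3 blocks): {2,4,5}; {0,1,7}; {3,6,8}. Points covered: [0, 1, 2, 3, 4, 5, 6, 7, 8].
All classes full (size 3)? YES. All classes cover every point? YES.
Resolvable? YES.

YES


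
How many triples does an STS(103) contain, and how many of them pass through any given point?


An STS(v) is a 2-(v, 3, 1) BIBD: block size k = 3, λ = 1.
Replication: r(k − 1) = λ(v − 1) ⇒ r·2 = 103 − 1 = 102 ⇒ r = 51.
Block count: bk = vr ⇒ b·3 = 103·51 = 5253 ⇒ b = 1751.

r = 51, b = 1751.


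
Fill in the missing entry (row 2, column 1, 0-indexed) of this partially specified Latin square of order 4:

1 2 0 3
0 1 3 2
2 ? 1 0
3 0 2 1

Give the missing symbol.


Row 2 contains symbols [0, 1, 2] — missing [3].
Column 1 contains symbols [0, 1, 2] — missing [3].
The missing symbol must appear in both missing sets; intersection = [3].
Therefore the hidden value is 3.

Missing value = 3.


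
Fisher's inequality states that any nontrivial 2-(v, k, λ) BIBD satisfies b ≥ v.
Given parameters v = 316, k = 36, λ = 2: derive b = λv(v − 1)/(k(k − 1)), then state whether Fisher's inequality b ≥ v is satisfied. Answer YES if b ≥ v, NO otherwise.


b = λv(v − 1)/(k(k − 1)) = 2·316·315/(36·35) = 199080/1260 = 158.
Compare with v = 316: b < v, so Fisher's inequality fails.

NO


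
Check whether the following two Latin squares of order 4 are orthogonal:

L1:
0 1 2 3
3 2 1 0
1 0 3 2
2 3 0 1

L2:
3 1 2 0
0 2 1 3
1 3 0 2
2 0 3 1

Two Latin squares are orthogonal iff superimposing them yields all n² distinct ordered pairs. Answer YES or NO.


Form the n² = 16 superimposed pairs (L1[i][j], L2[i][j]), row by row (rows and columns indexed from 0):
row 0: (0,3) (1,1) (2,2) (3,0)
row 1: (3,0) (2,2) (1,1) (0,3)
row 2: (1,1) (0,3) (3,0) (2,2)
row 3: (2,2) (3,0) (0,3) (1,1)
Orthogonality requires all 16 pairs distinct.
But the pair (3,0) repeats: cell (0,3) has L1 = 3, L2 = 0, and cell (1,0) has L1 = 3, L2 = 0.
A repeated pair means some other pair never occurs (only 4 distinct pairs out of 16), so the squares are not orthogonal.
Conclusion: NO.

NO


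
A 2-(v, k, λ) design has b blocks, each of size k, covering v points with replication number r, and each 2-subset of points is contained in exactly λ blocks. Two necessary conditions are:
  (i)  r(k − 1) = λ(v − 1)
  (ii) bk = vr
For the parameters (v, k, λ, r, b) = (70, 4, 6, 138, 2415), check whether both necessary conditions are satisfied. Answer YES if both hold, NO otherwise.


Condition (i): r(k − 1) = 138·3 = 414; λ(v − 1) = 6·69 = 414. Match? YES.
Condition (ii): bk = 2415·4 = 9660; vr = 70·138 = 9660. Match? YES.
Both conditions hold? YES.

YES


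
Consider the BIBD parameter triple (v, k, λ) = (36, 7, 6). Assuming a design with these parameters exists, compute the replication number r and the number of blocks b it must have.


Any 2-(v, k, λ) BIBD satisfies two necessary conditions:
  (i)  Each point sits in r blocks, and counting incidences through any fixed point gives r(k − 1) = λ(v − 1), so r = λ(v − 1)/(k − 1).
  (ii) Total incidences bk = vr, so b = vr/k.
Step 1: r = λ(v − 1)/(k − 1) = 6·(36 − 1)/(7 − 1) = 6·35/6 = 210/6 = 35.
Step 2: b = vr/k = 36·35/7 = 1260/7 = 180.
Check integrality: r = 35 ∈ Z ✓, b = 180 ∈ Z ✓.
(These identities are necessary conditions: they determine r and b for any design with these parameters, but do not by themselves prove that one exists.)

r = 35, b = 180.


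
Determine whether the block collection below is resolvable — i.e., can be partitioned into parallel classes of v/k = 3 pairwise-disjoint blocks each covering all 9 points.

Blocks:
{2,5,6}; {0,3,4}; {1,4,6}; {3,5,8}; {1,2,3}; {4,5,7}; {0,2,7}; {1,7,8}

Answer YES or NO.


v = 9, block size k = 3, number of blocks = 8.
For resolvability, blocks must partition into parallel classes of size v/k = 3.
Total blocks must therefore be a multiple of 3: 8 = 3·2 + 2 ⇒ not divisible ✗.
Resolvable? NO.

NO


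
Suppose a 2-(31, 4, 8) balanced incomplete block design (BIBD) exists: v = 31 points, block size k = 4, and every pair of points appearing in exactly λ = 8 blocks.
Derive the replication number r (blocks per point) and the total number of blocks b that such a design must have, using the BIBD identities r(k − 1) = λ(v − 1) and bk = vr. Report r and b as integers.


Any 2-(v, k, λ) BIBD satisfies two necessary conditions:
  (i)  Each point sits in r blocks, and counting incidences through any fixed point gives r(k − 1) = λ(v − 1), so r = λ(v − 1)/(k − 1).
  (ii) Total incidences bk = vr, so b = vr/k.
Step 1: r = λ(v − 1)/(k − 1) = 8·(31 − 1)/(4 − 1) = 8·30/3 = 240/3 = 80.
Step 2: b = vr/k = 31·80/4 = 2480/4 = 620.
Check integrality: r = 80 ∈ Z ✓, b = 620 ∈ Z ✓.
(These identities are necessary conditions: they determine r and b for any design with these parameters, but do not by themselves prove that one exists.)

r = 80, b = 620.


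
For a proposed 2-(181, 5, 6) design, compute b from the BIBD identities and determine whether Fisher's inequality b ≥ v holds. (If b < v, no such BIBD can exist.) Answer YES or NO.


b = λv(v − 1)/(k(k − 1)) = 6·181·180/(5·4) = 195480/20 = 9774.
Compare with v = 181: b ≥ v, so Fisher's inequality holds.

YES


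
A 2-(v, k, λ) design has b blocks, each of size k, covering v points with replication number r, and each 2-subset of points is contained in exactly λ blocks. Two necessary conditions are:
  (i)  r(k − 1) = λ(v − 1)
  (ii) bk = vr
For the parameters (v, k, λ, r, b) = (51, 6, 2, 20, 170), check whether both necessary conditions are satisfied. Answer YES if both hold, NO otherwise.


Condition (i): r(k − 1) = 20·5 = 100; λ(v − 1) = 2·50 = 100. Match? YES.
Condition (ii): bk = 170·6 = 1020; vr = 51·20 = 1020. Match? YES.
Both conditions hold? YES.

YES


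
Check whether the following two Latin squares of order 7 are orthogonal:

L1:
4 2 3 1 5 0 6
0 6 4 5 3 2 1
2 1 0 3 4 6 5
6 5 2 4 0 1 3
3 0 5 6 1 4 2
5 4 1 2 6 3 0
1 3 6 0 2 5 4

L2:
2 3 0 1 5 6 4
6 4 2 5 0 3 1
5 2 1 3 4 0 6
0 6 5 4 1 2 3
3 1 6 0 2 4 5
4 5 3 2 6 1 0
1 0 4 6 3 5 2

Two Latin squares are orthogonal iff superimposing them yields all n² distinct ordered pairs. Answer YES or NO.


Form the n² = 49 superimposed pairs (L1[i][j], L2[i][j]), row by row (rows and columns indexed from 0):
row 0: (4,2) (2,3) (3,0) (1,1) (5,5) (0,6) (6,4)
row 1: (0,6) (6,4) (4,2) (5,5) (3,0) (2,3) (1,1)
row 2: (2,5) (1,2) (0,1) (3,3) (4,4) (6,0) (5,6)
row 3: (6,0) (5,6) (2,5) (4,4) (0,1) (1,2) (3,3)
row 4: (3,3) (0,1) (5,6) (6,0) (1,2) (4,4) (2,5)
row 5: (5,4) (4,5) (1,3) (2,2) (6,6) (3,1) (0,0)
row 6: (1,1) (3,0) (6,4) (0,6) (2,3) (5,5) (4,2)
Orthogonality requires all 49 pairs distinct.
But the pair (0,6) repeats: cell (0,5) has L1 = 0, L2 = 6, and cell (1,0) has L1 = 0, L2 = 6.
A repeated pair means some other pair never occurs (only 21 distinct pairs out of 49), so the squares are not orthogonal.
Conclusion: NO.

NO


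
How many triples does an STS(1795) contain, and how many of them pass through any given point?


An STS(v) is a 2-(v, 3, 1) BIBD: block size k = 3, λ = 1.
Replication: r(k − 1) = λ(v − 1) ⇒ r·2 = 1795 − 1 = 1794 ⇒ r = 897.
Block count: b = v(v − 1)/6 = 1795·1794/6 = 3220230/6 = 536705.

r = 897, b = 536705.


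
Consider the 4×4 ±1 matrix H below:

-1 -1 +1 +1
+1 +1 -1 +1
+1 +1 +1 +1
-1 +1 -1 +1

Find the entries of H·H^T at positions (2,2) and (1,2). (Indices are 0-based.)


Row 1 of H: [1, 1, -1, 1].
Row 2 of H: [1, 1, 1, 1].
(H·H^T)[2][2] = Σ_j H[2][j]·H[2][j] = (1)² + (1)² + (1)² + (1)² = 1 + 1 + 1 + 1 = 4.
(H·H^T)[1][2] = Σ_j H[1][j]·H[2][j] = (1)·(1) + (1)·(1) + (-1)·(1) + (1)·(1) = 1 + 1 + -1 + 1 = 2.
Rows 1 and 2 are not orthogonal (dot product = 2 ≠ 0), so H is not a Hadamard matrix.

(2,2) entry = 4; (1,2) entry = 2.


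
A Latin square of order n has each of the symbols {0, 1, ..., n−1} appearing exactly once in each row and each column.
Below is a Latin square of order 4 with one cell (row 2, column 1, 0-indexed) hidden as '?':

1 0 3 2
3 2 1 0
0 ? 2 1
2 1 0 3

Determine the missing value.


Row 2 contains symbols [0, 1, 2] — missing [3].
Column 1 contains symbols [0, 1, 2] — missing [3].
The missing symbol must appear in both missing sets; intersection = [3].
Therefore the hidden value is 3.

Missing value = 3.


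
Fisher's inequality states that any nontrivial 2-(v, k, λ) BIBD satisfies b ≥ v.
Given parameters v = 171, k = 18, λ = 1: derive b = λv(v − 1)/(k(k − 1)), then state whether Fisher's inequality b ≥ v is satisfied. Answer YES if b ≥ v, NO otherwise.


b = λv(v − 1)/(k(k − 1)) = 1·171·170/(18·17) = 29070/306 = 95.
Compare with v = 171: b < v, so Fisher's inequality fails.

NO


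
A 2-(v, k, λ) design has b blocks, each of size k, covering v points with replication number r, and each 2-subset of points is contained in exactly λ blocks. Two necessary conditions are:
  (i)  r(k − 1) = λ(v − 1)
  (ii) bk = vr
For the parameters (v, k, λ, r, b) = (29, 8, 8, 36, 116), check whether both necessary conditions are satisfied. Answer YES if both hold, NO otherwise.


Condition (i): r(k − 1) = 36·7 = 252; λ(v − 1) = 8·28 = 224. Match? NO.
Condition (ii): bk = 116·8 = 928; vr = 29·36 = 1044. Match? NO.
Both conditions hold? NO.

NO


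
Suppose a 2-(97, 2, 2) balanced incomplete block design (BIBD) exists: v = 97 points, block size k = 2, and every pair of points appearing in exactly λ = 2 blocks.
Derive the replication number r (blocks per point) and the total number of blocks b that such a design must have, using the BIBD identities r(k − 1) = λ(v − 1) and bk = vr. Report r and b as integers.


Any 2-(v, k, λ) BIBD satisfies two necessary conditions:
  (i)  Each point sits in r blocks, and counting incidences through any fixed point gives r(k − 1) = λ(v − 1), so r = λ(v − 1)/(k − 1).
  (ii) Total incidences bk = vr, so b = vr/k.
Step 1: r = λ(v − 1)/(k − 1) = 2·(97 − 1)/(2 − 1) = 2·96/1 = 192/1 = 192.
Step 2: b = vr/k = 97·192/2 = 18624/2 = 9312.
Check integrality: r = 192 ∈ Z ✓, b = 9312 ∈ Z ✓.
(These identities are necessary conditions: they determine r and b for any design with these parameters, but do not by themselves prove that one exists.)

r = 192, b = 9312.


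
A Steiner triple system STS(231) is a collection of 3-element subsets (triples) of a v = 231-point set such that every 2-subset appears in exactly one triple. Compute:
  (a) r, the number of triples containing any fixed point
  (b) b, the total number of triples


An STS(v) is a 2-(v, 3, 1) BIBD: block size k = 3, λ = 1.
Replication: r(k − 1) = λ(v − 1) ⇒ r·2 = 231 − 1 = 230 ⇒ r = 115.
Block count: bk = vr ⇒ b·3 = 231·115 = 26565 ⇒ b = 8855.

r = 115, b = 8855.
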